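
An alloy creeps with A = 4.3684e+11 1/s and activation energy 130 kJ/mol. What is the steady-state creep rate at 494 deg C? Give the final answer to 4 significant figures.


rate = A * exp(-Q / (R*T))
T = 494 + 273.15 = 767.15 K
rate = 4.3684e+11 * exp(-130e3 / (8.314 * 767.15))
rate = 614.3 1/s


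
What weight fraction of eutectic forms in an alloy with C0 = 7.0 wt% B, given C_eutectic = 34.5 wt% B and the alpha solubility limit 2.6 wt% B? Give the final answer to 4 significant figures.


f_primary = (C_e - C0) / (C_e - C_alpha_max)
f_primary = (34.5 - 7.0) / (34.5 - 2.6)
f_primary = 0.862069
f_eutectic = 1 - 0.862069 = 0.1379


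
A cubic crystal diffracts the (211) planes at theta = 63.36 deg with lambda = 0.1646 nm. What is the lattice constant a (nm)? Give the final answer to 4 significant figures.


d = lambda / (2*sin(theta))
d = 0.1646 / (2*sin(63.36 deg))
d = 0.0920745 nm
a = d * sqrt(h^2+k^2+l^2) = 0.0920745 * sqrt(6)
a = 0.2255 nm


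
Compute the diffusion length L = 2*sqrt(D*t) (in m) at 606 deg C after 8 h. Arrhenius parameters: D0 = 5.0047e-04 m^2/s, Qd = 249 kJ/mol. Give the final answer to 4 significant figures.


Step 1: D = D0 * exp(-Qd/(R*T))
T = 879.15 K
D = 5.0047e-04 * exp(-249e3 / (8.314 * 879.15)) = 8.02648e-19 m^2/s
Step 2: L = 2*sqrt(D*t)
t = 8 h = 28800 s
L = 2*sqrt(8.02648e-19 * 28800) = 3.041e-07 m


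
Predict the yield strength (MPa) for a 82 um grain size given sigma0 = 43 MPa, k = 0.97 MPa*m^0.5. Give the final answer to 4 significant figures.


sigma_y = sigma0 + k / sqrt(d)
d = 82 um = 8.2e-05 m
sigma_y = 43 + 0.97 / sqrt(8.2e-05)
sigma_y = 150.1 MPa


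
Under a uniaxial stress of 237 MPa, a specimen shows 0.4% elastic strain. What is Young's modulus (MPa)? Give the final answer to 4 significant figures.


E = sigma / epsilon
epsilon = 0.4% = 4e-03
E = 237 / 4e-03
E = 59250 MPa


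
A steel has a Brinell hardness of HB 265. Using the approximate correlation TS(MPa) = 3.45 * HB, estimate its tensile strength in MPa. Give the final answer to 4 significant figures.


TS (MPa) = 3.45 * HB
TS = 3.45 * 265
TS = 914.3 MPa


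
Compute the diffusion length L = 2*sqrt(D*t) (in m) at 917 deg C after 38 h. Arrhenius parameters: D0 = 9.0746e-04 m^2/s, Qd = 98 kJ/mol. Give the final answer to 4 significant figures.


Step 1: D = D0 * exp(-Qd/(R*T))
T = 1190.15 K
D = 9.0746e-04 * exp(-98e3 / (8.314 * 1190.15)) = 4.53459e-08 m^2/s
Step 2: L = 2*sqrt(D*t)
t = 38 h = 136800 s
L = 2*sqrt(4.53459e-08 * 136800) = 0.1575 m


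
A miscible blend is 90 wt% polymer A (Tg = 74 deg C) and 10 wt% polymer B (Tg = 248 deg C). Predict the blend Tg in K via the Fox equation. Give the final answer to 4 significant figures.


1/Tg = w1/Tg1 + w2/Tg2 (in Kelvin)
Tg1 = 347.15 K, Tg2 = 521.15 K
1/Tg = 0.9/347.15 + 0.1/521.15
Tg = 359.1 K


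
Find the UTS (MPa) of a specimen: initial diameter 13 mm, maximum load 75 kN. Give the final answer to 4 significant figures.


A0 = pi*(d/2)^2 = pi*(13/2)^2 = 132.732 mm^2
UTS = F_max / A0 = 75*1000 / 132.732
UTS = 565 MPa


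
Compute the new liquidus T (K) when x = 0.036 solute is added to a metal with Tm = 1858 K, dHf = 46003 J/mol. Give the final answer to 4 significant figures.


dT = R*Tm^2*x / dHf
dT = 8.314 * 1858^2 * 0.036 / 46003
dT = 22.4604 K
T_new = 1858 - 22.4604 = 1836 K


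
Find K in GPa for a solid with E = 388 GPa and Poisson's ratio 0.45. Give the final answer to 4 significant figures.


K = E / (3*(1-2*nu))
K = 388 / (3*(1-2*0.45))
K = 1293 GPa


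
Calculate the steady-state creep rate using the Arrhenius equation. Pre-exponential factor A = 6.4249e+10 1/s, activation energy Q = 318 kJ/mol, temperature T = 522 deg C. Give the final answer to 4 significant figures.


rate = A * exp(-Q / (R*T))
T = 522 + 273.15 = 795.15 K
rate = 6.4249e+10 * exp(-318e3 / (8.314 * 795.15))
rate = 8.264e-11 1/s


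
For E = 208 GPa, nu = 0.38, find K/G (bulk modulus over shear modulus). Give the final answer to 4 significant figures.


G = E / (2*(1+nu))
G = 208 / (2*(1+0.38)) = 75.3623 GPa
K = E / (3*(1-2*nu))
K = 208 / (3*(1-2*0.38)) = 288.889 GPa
K/G = 288.889 / 75.3623 = 3.833


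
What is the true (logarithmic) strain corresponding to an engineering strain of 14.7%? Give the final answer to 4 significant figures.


epsilon_true = ln(1 + epsilon_eng)
epsilon_true = ln(1 + 0.147)
epsilon_true = 0.1371


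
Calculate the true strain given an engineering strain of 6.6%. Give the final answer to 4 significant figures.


epsilon_true = ln(1 + epsilon_eng)
epsilon_true = ln(1 + 0.066)
epsilon_true = 0.06391


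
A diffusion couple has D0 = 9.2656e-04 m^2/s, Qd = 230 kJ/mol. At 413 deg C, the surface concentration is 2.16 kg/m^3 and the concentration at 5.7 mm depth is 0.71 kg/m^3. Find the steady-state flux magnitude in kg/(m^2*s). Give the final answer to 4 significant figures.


Step 1: D = D0 * exp(-Qd/(R*T))
T = 413 + 273.15 = 686.15 K
D = 9.2656e-04 * exp(-230e3 / (8.314 * 686.15)) = 2.86416e-21 m^2/s
Step 2: J = D * (C1 - C2) / dx
J = 2.86416e-21 * (2.16 - 0.71) / 5.7e-03
J = 7.286e-19 kg/(m^2*s)


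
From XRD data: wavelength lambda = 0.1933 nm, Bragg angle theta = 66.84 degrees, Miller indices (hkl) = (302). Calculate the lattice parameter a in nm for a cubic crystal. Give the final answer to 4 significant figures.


d = lambda / (2*sin(theta))
d = 0.1933 / (2*sin(66.84 deg))
d = 0.105122 nm
a = d * sqrt(h^2+k^2+l^2) = 0.105122 * sqrt(13)
a = 0.379 nm


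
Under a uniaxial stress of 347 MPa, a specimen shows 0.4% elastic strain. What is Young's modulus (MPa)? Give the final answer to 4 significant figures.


E = sigma / epsilon
epsilon = 0.4% = 4e-03
E = 347 / 4e-03
E = 86750 MPa


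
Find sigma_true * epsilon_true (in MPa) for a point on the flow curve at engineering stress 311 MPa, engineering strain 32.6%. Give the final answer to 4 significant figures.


sigma_true = sigma_eng * (1 + epsilon_eng)
sigma_true = 311 * (1 + 0.326) = 412.386 MPa
epsilon_true = ln(1 + epsilon_eng)
epsilon_true = ln(1 + 0.326) = 0.282167
sigma_true * epsilon_true = 412.386 * 0.282167 = 116.4 MPa


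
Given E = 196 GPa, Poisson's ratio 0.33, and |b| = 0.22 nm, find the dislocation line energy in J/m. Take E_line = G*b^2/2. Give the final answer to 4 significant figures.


Step 1: G = E / (2*(1+nu))
G = 196 / (2*(1+0.33)) = 73.6842 GPa = 7.36842e+10 Pa
Step 2: E_line = G*b^2/2
b = 0.22 nm = 2.2e-10 m
E_line = 0.5 * 7.36842e+10 * (2.2e-10)^2 = 1.783e-09 J/m


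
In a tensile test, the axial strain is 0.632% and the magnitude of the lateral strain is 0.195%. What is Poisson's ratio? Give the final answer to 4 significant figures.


nu = -epsilon_lat / epsilon_axial
Lateral strain is contraction (negative), so using magnitudes:
nu = 0.195 / 0.632
nu = 0.3085


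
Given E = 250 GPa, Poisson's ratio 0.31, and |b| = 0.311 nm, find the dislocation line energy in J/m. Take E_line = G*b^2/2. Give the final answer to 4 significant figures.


Step 1: G = E / (2*(1+nu))
G = 250 / (2*(1+0.31)) = 95.4198 GPa = 9.54198e+10 Pa
Step 2: E_line = G*b^2/2
b = 0.311 nm = 3.11e-10 m
E_line = 0.5 * 9.54198e+10 * (3.11e-10)^2 = 4.615e-09 J/m


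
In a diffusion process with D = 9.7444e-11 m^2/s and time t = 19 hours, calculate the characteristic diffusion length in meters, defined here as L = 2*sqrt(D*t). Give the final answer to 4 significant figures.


t = 19 hr = 68400 s
Diffusion length = 2*sqrt(D*t)
= 2*sqrt(9.7444e-11 * 68400)
= 5.163e-03 m


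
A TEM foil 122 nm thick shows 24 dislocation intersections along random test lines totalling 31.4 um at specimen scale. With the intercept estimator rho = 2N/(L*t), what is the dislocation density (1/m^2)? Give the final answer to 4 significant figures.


rho = 2N / (L * t)
L = 31.4 um = 3.14e-05 m, t = 122 nm = 1.22e-07 m
rho = 2 * 24 / (3.14e-05 * 1.22e-07)
rho = 1.253e+13 1/m^2


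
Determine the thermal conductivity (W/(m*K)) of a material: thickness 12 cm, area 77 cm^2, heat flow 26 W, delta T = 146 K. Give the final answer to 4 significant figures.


k = Q*L / (A*dT)
L = 0.12 m, A = 7.7e-03 m^2
k = 26 * 0.12 / (7.7e-03 * 146)
k = 2.775 W/(m*K)


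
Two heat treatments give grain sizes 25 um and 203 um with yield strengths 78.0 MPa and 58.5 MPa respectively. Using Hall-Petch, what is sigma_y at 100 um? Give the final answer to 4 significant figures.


sigma_y = sigma0 + k / sqrt(d)
1/sqrt(d1) = 1/sqrt(2.5e-05) = 200;  1/sqrt(d2) = 70.1862
k = (sigma1 - sigma2) / (1/sqrt(d1) - 1/sqrt(d2)) = (78.0 - 58.5) / (200 - 70.1862) = 0.150215 MPa*m^0.5
sigma0 = sigma1 - k/sqrt(d1) = 78.0 - 0.150215*200 = 47.957 MPa
sigma_y(d3) = 47.957 + 0.150215 / sqrt(1e-04) = 62.98 MPa


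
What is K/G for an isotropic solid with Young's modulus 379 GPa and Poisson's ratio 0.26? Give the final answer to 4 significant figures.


G = E / (2*(1+nu))
G = 379 / (2*(1+0.26)) = 150.397 GPa
K = E / (3*(1-2*nu))
K = 379 / (3*(1-2*0.26)) = 263.194 GPa
K/G = 263.194 / 150.397 = 1.75


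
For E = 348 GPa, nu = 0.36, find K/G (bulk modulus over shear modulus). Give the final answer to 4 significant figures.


G = E / (2*(1+nu))
G = 348 / (2*(1+0.36)) = 127.941 GPa
K = E / (3*(1-2*nu))
K = 348 / (3*(1-2*0.36)) = 414.286 GPa
K/G = 414.286 / 127.941 = 3.238


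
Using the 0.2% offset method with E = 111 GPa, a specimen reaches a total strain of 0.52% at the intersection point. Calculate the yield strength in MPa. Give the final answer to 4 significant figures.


Offset strain = 0.002
Elastic strain at yield = total_strain - offset = 5.2e-03 - 0.002 = 3.2e-03
sigma_y = E * elastic_strain = 111000 * 3.2e-03
sigma_y = 355.2 MPa


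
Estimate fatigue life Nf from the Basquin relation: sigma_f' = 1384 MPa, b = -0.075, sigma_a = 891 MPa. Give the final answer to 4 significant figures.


sigma_a = sigma_f' * (2*Nf)^b
2*Nf = (sigma_a / sigma_f')^(1/b)
2*Nf = (891 / 1384)^(1/-0.075)
2*Nf = 354.905
Nf = 177.5 cycles


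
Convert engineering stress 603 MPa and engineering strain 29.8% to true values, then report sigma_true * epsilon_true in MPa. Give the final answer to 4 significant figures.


sigma_true = sigma_eng * (1 + epsilon_eng)
sigma_true = 603 * (1 + 0.298) = 782.694 MPa
epsilon_true = ln(1 + epsilon_eng)
epsilon_true = ln(1 + 0.298) = 0.260825
sigma_true * epsilon_true = 782.694 * 0.260825 = 204.1 MPa


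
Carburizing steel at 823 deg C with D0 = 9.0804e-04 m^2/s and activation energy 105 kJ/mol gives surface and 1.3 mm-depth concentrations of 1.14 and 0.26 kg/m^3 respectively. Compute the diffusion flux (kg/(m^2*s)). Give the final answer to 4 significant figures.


Step 1: D = D0 * exp(-Qd/(R*T))
T = 823 + 273.15 = 1096.15 K
D = 9.0804e-04 * exp(-105e3 / (8.314 * 1096.15)) = 9.00281e-09 m^2/s
Step 2: J = D * (C1 - C2) / dx
J = 9.00281e-09 * (1.14 - 0.26) / 1.3e-03
J = 6.094e-06 kg/(m^2*s)


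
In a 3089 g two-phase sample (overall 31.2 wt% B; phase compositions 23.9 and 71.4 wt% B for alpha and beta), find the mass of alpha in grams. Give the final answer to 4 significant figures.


f_alpha = (C_beta - C0) / (C_beta - C_alpha)
f_alpha = (71.4 - 31.2) / (71.4 - 23.9) = 0.846316
m_alpha = f_alpha * m_total = 0.846316 * 3089 = 2614 g


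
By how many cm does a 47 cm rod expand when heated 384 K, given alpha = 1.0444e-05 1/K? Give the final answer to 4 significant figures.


dL = L0 * alpha * dT
dL = 47 * 1.0444e-05 * 384
dL = 0.1885 cm


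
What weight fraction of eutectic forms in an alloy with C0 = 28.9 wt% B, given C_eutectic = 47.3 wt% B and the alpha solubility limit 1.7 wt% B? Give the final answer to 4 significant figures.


f_primary = (C_e - C0) / (C_e - C_alpha_max)
f_primary = (47.3 - 28.9) / (47.3 - 1.7)
f_primary = 0.403509
f_eutectic = 1 - 0.403509 = 0.5965


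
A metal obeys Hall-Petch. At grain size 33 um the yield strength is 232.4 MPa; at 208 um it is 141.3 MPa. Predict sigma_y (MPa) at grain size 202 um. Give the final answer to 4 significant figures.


sigma_y = sigma0 + k / sqrt(d)
1/sqrt(d1) = 1/sqrt(3.3e-05) = 174.078;  1/sqrt(d2) = 69.3375
k = (sigma1 - sigma2) / (1/sqrt(d1) - 1/sqrt(d2)) = (232.4 - 141.3) / (174.078 - 69.3375) = 0.869772 MPa*m^0.5
sigma0 = sigma1 - k/sqrt(d1) = 232.4 - 0.869772*174.078 = 80.9922 MPa
sigma_y(d3) = 80.9922 + 0.869772 / sqrt(2.02e-04) = 142.2 MPa


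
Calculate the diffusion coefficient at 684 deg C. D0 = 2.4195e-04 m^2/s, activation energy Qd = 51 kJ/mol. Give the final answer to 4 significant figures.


D = D0 * exp(-Qd / (R*T))
T = 957.15 K
D = 2.4195e-04 * exp(-51e3 / (8.314 * 957.15))
D = 3.985e-07 m^2/s


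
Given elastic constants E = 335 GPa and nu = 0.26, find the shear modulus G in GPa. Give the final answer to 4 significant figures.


G = E / (2*(1+nu))
G = 335 / (2*(1+0.26))
G = 132.9 GPa


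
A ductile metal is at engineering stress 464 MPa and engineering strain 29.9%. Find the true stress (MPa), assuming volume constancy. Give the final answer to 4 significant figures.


sigma_true = sigma_eng * (1 + epsilon_eng)
sigma_true = 464 * (1 + 0.299)
sigma_true = 602.7 MPa


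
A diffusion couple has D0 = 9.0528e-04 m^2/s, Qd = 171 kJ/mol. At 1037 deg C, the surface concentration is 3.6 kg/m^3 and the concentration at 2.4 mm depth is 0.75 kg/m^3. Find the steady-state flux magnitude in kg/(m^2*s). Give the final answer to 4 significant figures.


Step 1: D = D0 * exp(-Qd/(R*T))
T = 1037 + 273.15 = 1310.15 K
D = 9.0528e-04 * exp(-171e3 / (8.314 * 1310.15)) = 1.3769e-10 m^2/s
Step 2: J = D * (C1 - C2) / dx
J = 1.3769e-10 * (3.6 - 0.75) / 2.4e-03
J = 1.635e-07 kg/(m^2*s)


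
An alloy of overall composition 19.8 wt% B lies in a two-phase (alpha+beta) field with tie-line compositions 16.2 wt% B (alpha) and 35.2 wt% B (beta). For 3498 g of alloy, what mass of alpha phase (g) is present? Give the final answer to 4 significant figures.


f_alpha = (C_beta - C0) / (C_beta - C_alpha)
f_alpha = (35.2 - 19.8) / (35.2 - 16.2) = 0.810526
m_alpha = f_alpha * m_total = 0.810526 * 3498 = 2835 g


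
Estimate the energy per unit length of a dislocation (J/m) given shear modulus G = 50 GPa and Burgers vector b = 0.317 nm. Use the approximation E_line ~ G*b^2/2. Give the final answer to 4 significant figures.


E = G*b^2/2
b = 0.317 nm = 3.17e-10 m
G = 50 GPa = 5e+10 Pa
E = 0.5 * 5e+10 * (3.17e-10)^2
E = 2.512e-09 J/m


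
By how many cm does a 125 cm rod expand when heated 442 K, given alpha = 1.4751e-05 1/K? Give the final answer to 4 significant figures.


dL = L0 * alpha * dT
dL = 125 * 1.4751e-05 * 442
dL = 0.815 cm


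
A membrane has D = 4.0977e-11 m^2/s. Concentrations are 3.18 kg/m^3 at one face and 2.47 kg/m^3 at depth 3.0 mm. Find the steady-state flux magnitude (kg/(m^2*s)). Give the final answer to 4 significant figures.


J = -D * (dC/dx) = D * (C1 - C2) / dx
J = 4.0977e-11 * (3.18 - 2.47) / 3e-03
J = 9.698e-09 kg/(m^2*s)


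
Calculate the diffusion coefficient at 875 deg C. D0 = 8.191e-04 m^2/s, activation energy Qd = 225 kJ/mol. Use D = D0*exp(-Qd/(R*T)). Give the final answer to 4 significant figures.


D = D0 * exp(-Qd / (R*T))
T = 1148.15 K
D = 8.191e-04 * exp(-225e3 / (8.314 * 1148.15))
D = 4.75e-14 m^2/s


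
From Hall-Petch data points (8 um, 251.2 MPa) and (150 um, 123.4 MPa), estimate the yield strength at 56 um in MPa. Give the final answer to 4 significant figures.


sigma_y = sigma0 + k / sqrt(d)
1/sqrt(d1) = 1/sqrt(8e-06) = 353.553;  1/sqrt(d2) = 81.6497
k = (sigma1 - sigma2) / (1/sqrt(d1) - 1/sqrt(d2)) = (251.2 - 123.4) / (353.553 - 81.6497) = 0.470019 MPa*m^0.5
sigma0 = sigma1 - k/sqrt(d1) = 251.2 - 0.470019*353.553 = 85.0231 MPa
sigma_y(d3) = 85.0231 + 0.470019 / sqrt(5.6e-05) = 147.8 MPa


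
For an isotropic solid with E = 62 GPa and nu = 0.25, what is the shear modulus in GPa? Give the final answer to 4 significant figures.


G = E / (2*(1+nu))
G = 62 / (2*(1+0.25))
G = 24.8 GPa


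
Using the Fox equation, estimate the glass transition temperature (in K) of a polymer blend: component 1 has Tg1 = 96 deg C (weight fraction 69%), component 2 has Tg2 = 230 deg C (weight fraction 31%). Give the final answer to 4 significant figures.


1/Tg = w1/Tg1 + w2/Tg2 (in Kelvin)
Tg1 = 369.15 K, Tg2 = 503.15 K
1/Tg = 0.69/369.15 + 0.31/503.15
Tg = 402.4 K


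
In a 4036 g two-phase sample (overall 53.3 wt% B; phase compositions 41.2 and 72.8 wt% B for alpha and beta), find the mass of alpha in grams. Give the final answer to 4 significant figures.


f_alpha = (C_beta - C0) / (C_beta - C_alpha)
f_alpha = (72.8 - 53.3) / (72.8 - 41.2) = 0.617089
m_alpha = f_alpha * m_total = 0.617089 * 4036 = 2491 g


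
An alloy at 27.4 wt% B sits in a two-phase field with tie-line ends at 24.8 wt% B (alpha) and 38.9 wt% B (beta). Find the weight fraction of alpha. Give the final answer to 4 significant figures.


f_alpha = (C_beta - C0) / (C_beta - C_alpha)
f_alpha = (38.9 - 27.4) / (38.9 - 24.8)
f_alpha = 0.8156


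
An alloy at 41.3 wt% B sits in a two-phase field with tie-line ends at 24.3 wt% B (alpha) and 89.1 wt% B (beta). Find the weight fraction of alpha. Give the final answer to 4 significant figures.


f_alpha = (C_beta - C0) / (C_beta - C_alpha)
f_alpha = (89.1 - 41.3) / (89.1 - 24.3)
f_alpha = 0.7377


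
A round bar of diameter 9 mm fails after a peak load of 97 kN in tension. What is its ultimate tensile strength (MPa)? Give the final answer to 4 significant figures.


A0 = pi*(d/2)^2 = pi*(9/2)^2 = 63.6173 mm^2
UTS = F_max / A0 = 97*1000 / 63.6173
UTS = 1525 MPa


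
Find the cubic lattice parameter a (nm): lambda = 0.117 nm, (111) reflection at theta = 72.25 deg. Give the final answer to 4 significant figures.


d = lambda / (2*sin(theta))
d = 0.117 / (2*sin(72.25 deg))
d = 0.061424 nm
a = d * sqrt(h^2+k^2+l^2) = 0.061424 * sqrt(3)
a = 0.1064 nm


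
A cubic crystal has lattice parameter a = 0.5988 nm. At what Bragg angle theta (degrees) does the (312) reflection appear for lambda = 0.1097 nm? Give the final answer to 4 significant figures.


d = a / sqrt(h^2+k^2+l^2)
d = 0.5988 / sqrt(14) = 0.160036 nm
lambda = 2*d*sin(theta)  =>  sin(theta) = lambda / (2*d)
sin(theta) = 0.1097 / (2 * 0.160036) = 0.342735
theta = 20.04 deg


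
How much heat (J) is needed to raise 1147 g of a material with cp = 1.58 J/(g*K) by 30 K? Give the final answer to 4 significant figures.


Q = m * cp * dT
Q = 1147 * 1.58 * 30
Q = 54370 J


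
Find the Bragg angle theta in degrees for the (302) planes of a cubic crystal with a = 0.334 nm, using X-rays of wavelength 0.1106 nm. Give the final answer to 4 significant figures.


d = a / sqrt(h^2+k^2+l^2)
d = 0.334 / sqrt(13) = 0.0926349 nm
lambda = 2*d*sin(theta)  =>  sin(theta) = lambda / (2*d)
sin(theta) = 0.1106 / (2 * 0.0926349) = 0.596967
theta = 36.65 deg


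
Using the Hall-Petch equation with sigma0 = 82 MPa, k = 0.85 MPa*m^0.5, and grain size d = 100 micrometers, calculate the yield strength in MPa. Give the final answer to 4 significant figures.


sigma_y = sigma0 + k / sqrt(d)
d = 100 um = 1e-04 m
sigma_y = 82 + 0.85 / sqrt(1e-04)
sigma_y = 167 MPa


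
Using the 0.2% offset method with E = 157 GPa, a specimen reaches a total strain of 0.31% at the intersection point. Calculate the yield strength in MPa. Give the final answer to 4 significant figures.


Offset strain = 0.002
Elastic strain at yield = total_strain - offset = 3.1e-03 - 0.002 = 1.1e-03
sigma_y = E * elastic_strain = 157000 * 1.1e-03
sigma_y = 172.7 MPa


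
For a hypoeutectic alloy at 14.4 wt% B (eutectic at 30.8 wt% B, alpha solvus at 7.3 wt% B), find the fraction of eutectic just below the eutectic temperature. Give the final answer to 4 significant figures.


f_primary = (C_e - C0) / (C_e - C_alpha_max)
f_primary = (30.8 - 14.4) / (30.8 - 7.3)
f_primary = 0.697872
f_eutectic = 1 - 0.697872 = 0.3021


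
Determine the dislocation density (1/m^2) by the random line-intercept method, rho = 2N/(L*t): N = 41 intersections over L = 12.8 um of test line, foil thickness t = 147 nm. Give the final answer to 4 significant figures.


rho = 2N / (L * t)
L = 12.8 um = 1.28e-05 m, t = 147 nm = 1.47e-07 m
rho = 2 * 41 / (1.28e-05 * 1.47e-07)
rho = 4.358e+13 1/m^2


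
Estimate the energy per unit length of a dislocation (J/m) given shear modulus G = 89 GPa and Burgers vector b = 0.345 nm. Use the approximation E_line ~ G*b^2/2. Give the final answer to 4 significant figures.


E = G*b^2/2
b = 0.345 nm = 3.45e-10 m
G = 89 GPa = 8.9e+10 Pa
E = 0.5 * 8.9e+10 * (3.45e-10)^2
E = 5.297e-09 J/m


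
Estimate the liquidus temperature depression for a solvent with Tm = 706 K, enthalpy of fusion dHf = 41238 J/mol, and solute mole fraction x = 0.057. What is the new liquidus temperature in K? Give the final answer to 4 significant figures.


dT = R*Tm^2*x / dHf
dT = 8.314 * 706^2 * 0.057 / 41238
dT = 5.72792 K
T_new = 706 - 5.72792 = 700.3 K


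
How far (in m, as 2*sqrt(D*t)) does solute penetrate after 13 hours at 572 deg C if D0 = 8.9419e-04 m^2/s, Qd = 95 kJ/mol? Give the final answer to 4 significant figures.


Step 1: D = D0 * exp(-Qd/(R*T))
T = 845.15 K
D = 8.9419e-04 * exp(-95e3 / (8.314 * 845.15)) = 1.20151e-09 m^2/s
Step 2: L = 2*sqrt(D*t)
t = 13 h = 46800 s
L = 2*sqrt(1.20151e-09 * 46800) = 0.015 m


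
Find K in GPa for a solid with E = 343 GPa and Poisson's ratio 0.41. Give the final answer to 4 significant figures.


K = E / (3*(1-2*nu))
K = 343 / (3*(1-2*0.41))
K = 635.2 GPa


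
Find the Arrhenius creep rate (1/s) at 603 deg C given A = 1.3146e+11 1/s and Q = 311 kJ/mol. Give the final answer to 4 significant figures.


rate = A * exp(-Q / (R*T))
T = 603 + 273.15 = 876.15 K
rate = 1.3146e+11 * exp(-311e3 / (8.314 * 876.15))
rate = 3.774e-08 1/s


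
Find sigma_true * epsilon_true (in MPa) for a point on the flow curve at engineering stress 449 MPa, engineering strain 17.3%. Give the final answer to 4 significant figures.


sigma_true = sigma_eng * (1 + epsilon_eng)
sigma_true = 449 * (1 + 0.173) = 526.677 MPa
epsilon_true = ln(1 + epsilon_eng)
epsilon_true = ln(1 + 0.173) = 0.159565
sigma_true * epsilon_true = 526.677 * 0.159565 = 84.04 MPa


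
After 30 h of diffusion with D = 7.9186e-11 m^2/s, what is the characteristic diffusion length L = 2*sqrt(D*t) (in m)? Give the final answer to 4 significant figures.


t = 30 hr = 108000 s
Diffusion length = 2*sqrt(D*t)
= 2*sqrt(7.9186e-11 * 108000)
= 5.849e-03 m


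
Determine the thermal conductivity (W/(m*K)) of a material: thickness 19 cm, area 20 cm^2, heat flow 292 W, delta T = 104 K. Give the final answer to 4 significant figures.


k = Q*L / (A*dT)
L = 0.19 m, A = 2e-03 m^2
k = 292 * 0.19 / (2e-03 * 104)
k = 266.7 W/(m*K)


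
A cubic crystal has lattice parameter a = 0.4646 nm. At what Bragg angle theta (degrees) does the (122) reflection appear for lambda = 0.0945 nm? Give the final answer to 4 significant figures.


d = a / sqrt(h^2+k^2+l^2)
d = 0.4646 / sqrt(9) = 0.154867 nm
lambda = 2*d*sin(theta)  =>  sin(theta) = lambda / (2*d)
sin(theta) = 0.0945 / (2 * 0.154867) = 0.305101
theta = 17.76 deg


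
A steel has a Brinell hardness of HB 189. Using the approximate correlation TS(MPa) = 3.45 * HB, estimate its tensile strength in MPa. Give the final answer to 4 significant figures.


TS (MPa) = 3.45 * HB
TS = 3.45 * 189
TS = 652.1 MPa


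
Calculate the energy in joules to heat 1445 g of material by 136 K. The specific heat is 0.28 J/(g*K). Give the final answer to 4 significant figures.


Q = m * cp * dT
Q = 1445 * 0.28 * 136
Q = 55030 J


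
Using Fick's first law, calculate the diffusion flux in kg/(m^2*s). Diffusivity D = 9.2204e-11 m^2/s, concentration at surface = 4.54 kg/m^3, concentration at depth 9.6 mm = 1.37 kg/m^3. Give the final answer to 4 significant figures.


J = -D * (dC/dx) = D * (C1 - C2) / dx
J = 9.2204e-11 * (4.54 - 1.37) / 9.6e-03
J = 3.045e-08 kg/(m^2*s)


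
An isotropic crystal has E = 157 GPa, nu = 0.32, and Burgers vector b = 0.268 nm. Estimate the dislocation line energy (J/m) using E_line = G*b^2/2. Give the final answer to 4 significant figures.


Step 1: G = E / (2*(1+nu))
G = 157 / (2*(1+0.32)) = 59.4697 GPa = 5.94697e+10 Pa
Step 2: E_line = G*b^2/2
b = 0.268 nm = 2.68e-10 m
E_line = 0.5 * 5.94697e+10 * (2.68e-10)^2 = 2.136e-09 J/m


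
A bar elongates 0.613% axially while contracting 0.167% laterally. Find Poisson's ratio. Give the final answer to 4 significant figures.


nu = -epsilon_lat / epsilon_axial
Lateral strain is contraction (negative), so using magnitudes:
nu = 0.167 / 0.613
nu = 0.2724


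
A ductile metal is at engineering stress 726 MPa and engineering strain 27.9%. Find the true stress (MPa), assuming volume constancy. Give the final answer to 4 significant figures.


sigma_true = sigma_eng * (1 + epsilon_eng)
sigma_true = 726 * (1 + 0.279)
sigma_true = 928.6 MPa


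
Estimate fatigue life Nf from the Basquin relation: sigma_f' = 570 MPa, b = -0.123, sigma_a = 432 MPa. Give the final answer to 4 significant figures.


sigma_a = sigma_f' * (2*Nf)^b
2*Nf = (sigma_a / sigma_f')^(1/b)
2*Nf = (432 / 570)^(1/-0.123)
2*Nf = 9.52334
Nf = 4.762 cycles


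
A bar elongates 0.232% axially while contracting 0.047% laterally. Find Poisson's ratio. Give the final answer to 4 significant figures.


nu = -epsilon_lat / epsilon_axial
Lateral strain is contraction (negative), so using magnitudes:
nu = 0.047 / 0.232
nu = 0.2026


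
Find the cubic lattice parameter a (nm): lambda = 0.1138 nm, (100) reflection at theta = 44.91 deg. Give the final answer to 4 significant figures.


d = lambda / (2*sin(theta))
d = 0.1138 / (2*sin(44.91 deg))
d = 0.0805955 nm
a = d * sqrt(h^2+k^2+l^2) = 0.0805955 * sqrt(1)
a = 0.0806 nm


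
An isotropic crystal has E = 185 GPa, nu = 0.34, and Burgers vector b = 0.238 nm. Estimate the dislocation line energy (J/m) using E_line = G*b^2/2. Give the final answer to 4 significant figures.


Step 1: G = E / (2*(1+nu))
G = 185 / (2*(1+0.34)) = 69.0299 GPa = 6.90299e+10 Pa
Step 2: E_line = G*b^2/2
b = 0.238 nm = 2.38e-10 m
E_line = 0.5 * 6.90299e+10 * (2.38e-10)^2 = 1.955e-09 J/m


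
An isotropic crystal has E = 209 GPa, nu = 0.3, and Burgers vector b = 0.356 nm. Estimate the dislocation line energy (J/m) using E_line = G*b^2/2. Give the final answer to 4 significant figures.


Step 1: G = E / (2*(1+nu))
G = 209 / (2*(1+0.3)) = 80.3846 GPa = 8.03846e+10 Pa
Step 2: E_line = G*b^2/2
b = 0.356 nm = 3.56e-10 m
E_line = 0.5 * 8.03846e+10 * (3.56e-10)^2 = 5.094e-09 J/m


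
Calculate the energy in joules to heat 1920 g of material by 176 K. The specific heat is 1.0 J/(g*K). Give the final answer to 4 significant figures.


Q = m * cp * dT
Q = 1920 * 1.0 * 176
Q = 337900 J


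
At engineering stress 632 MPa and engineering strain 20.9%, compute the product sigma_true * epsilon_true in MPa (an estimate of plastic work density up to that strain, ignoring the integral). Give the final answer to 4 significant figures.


sigma_true = sigma_eng * (1 + epsilon_eng)
sigma_true = 632 * (1 + 0.209) = 764.088 MPa
epsilon_true = ln(1 + epsilon_eng)
epsilon_true = ln(1 + 0.209) = 0.189794
sigma_true * epsilon_true = 764.088 * 0.189794 = 145 MPa


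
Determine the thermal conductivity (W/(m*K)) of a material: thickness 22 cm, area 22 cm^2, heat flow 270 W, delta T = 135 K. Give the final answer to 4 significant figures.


k = Q*L / (A*dT)
L = 0.22 m, A = 2.2e-03 m^2
k = 270 * 0.22 / (2.2e-03 * 135)
k = 200 W/(m*K)


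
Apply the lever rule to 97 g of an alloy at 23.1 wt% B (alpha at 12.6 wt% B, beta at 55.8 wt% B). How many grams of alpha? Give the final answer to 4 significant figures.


f_alpha = (C_beta - C0) / (C_beta - C_alpha)
f_alpha = (55.8 - 23.1) / (55.8 - 12.6) = 0.756944
m_alpha = f_alpha * m_total = 0.756944 * 97 = 73.42 g


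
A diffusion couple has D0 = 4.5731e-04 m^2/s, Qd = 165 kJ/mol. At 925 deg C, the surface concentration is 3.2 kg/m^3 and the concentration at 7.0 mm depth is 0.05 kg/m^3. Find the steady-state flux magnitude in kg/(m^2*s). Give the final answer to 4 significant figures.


Step 1: D = D0 * exp(-Qd/(R*T))
T = 925 + 273.15 = 1198.15 K
D = 4.5731e-04 * exp(-165e3 / (8.314 * 1198.15)) = 2.92818e-11 m^2/s
Step 2: J = D * (C1 - C2) / dx
J = 2.92818e-11 * (3.2 - 0.05) / 7e-03
J = 1.318e-08 kg/(m^2*s)


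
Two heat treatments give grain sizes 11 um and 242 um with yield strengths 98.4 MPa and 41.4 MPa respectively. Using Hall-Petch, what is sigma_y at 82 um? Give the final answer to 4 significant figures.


sigma_y = sigma0 + k / sqrt(d)
1/sqrt(d1) = 1/sqrt(1.1e-05) = 301.511;  1/sqrt(d2) = 64.2824
k = (sigma1 - sigma2) / (1/sqrt(d1) - 1/sqrt(d2)) = (98.4 - 41.4) / (301.511 - 64.2824) = 0.240274 MPa*m^0.5
sigma0 = sigma1 - k/sqrt(d1) = 98.4 - 0.240274*301.511 = 25.9546 MPa
sigma_y(d3) = 25.9546 + 0.240274 / sqrt(8.2e-05) = 52.49 MPa


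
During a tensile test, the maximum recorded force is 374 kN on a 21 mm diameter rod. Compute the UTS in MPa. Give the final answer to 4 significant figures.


A0 = pi*(d/2)^2 = pi*(21/2)^2 = 346.361 mm^2
UTS = F_max / A0 = 374*1000 / 346.361
UTS = 1080 MPa


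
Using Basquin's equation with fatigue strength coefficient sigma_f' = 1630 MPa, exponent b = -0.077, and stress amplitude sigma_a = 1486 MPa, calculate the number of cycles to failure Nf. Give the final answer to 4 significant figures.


sigma_a = sigma_f' * (2*Nf)^b
2*Nf = (sigma_a / sigma_f')^(1/b)
2*Nf = (1486 / 1630)^(1/-0.077)
2*Nf = 3.32409
Nf = 1.662 cycles


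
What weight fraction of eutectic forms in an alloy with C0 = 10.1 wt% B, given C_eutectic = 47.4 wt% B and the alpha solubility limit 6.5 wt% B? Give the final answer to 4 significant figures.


f_primary = (C_e - C0) / (C_e - C_alpha_max)
f_primary = (47.4 - 10.1) / (47.4 - 6.5)
f_primary = 0.91198
f_eutectic = 1 - 0.91198 = 0.08802


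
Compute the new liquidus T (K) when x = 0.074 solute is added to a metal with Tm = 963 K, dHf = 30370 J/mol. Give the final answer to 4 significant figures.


dT = R*Tm^2*x / dHf
dT = 8.314 * 963^2 * 0.074 / 30370
dT = 18.7867 K
T_new = 963 - 18.7867 = 944.2 K


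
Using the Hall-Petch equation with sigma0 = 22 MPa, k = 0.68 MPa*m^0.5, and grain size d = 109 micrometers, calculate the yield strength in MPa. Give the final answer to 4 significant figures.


sigma_y = sigma0 + k / sqrt(d)
d = 109 um = 1.09e-04 m
sigma_y = 22 + 0.68 / sqrt(1.09e-04)
sigma_y = 87.13 MPa


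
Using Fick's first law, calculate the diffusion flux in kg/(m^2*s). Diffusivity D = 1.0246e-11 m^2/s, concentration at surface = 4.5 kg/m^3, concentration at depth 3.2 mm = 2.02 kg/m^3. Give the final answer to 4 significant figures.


J = -D * (dC/dx) = D * (C1 - C2) / dx
J = 1.0246e-11 * (4.5 - 2.02) / 3.2e-03
J = 7.941e-09 kg/(m^2*s)


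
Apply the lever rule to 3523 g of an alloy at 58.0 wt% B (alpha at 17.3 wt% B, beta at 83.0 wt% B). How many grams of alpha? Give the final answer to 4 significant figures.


f_alpha = (C_beta - C0) / (C_beta - C_alpha)
f_alpha = (83.0 - 58.0) / (83.0 - 17.3) = 0.380518
m_alpha = f_alpha * m_total = 0.380518 * 3523 = 1341 g


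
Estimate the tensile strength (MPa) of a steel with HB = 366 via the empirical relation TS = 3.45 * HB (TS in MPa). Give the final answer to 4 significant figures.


TS (MPa) = 3.45 * HB
TS = 3.45 * 366
TS = 1263 MPa


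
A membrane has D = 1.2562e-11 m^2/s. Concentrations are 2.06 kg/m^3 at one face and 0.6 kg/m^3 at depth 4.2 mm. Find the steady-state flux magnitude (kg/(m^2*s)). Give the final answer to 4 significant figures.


J = -D * (dC/dx) = D * (C1 - C2) / dx
J = 1.2562e-11 * (2.06 - 0.6) / 4.2e-03
J = 4.367e-09 kg/(m^2*s)


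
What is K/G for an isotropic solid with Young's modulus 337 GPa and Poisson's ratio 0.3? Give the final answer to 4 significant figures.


G = E / (2*(1+nu))
G = 337 / (2*(1+0.3)) = 129.615 GPa
K = E / (3*(1-2*nu))
K = 337 / (3*(1-2*0.3)) = 280.833 GPa
K/G = 280.833 / 129.615 = 2.167


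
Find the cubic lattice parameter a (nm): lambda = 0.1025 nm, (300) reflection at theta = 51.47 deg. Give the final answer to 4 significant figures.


d = lambda / (2*sin(theta))
d = 0.1025 / (2*sin(51.47 deg))
d = 0.0655135 nm
a = d * sqrt(h^2+k^2+l^2) = 0.0655135 * sqrt(9)
a = 0.1965 nm


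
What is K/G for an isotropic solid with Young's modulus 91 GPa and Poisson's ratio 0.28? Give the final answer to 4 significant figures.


G = E / (2*(1+nu))
G = 91 / (2*(1+0.28)) = 35.5469 GPa
K = E / (3*(1-2*nu))
K = 91 / (3*(1-2*0.28)) = 68.9394 GPa
K/G = 68.9394 / 35.5469 = 1.939


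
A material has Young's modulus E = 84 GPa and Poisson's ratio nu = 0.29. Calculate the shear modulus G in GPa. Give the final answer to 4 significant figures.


G = E / (2*(1+nu))
G = 84 / (2*(1+0.29))
G = 32.56 GPa


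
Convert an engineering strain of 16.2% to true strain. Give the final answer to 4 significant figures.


epsilon_true = ln(1 + epsilon_eng)
epsilon_true = ln(1 + 0.162)
epsilon_true = 0.1501


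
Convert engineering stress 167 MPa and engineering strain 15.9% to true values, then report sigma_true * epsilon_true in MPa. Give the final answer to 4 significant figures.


sigma_true = sigma_eng * (1 + epsilon_eng)
sigma_true = 167 * (1 + 0.159) = 193.553 MPa
epsilon_true = ln(1 + epsilon_eng)
epsilon_true = ln(1 + 0.159) = 0.147558
sigma_true * epsilon_true = 193.553 * 0.147558 = 28.56 MPa


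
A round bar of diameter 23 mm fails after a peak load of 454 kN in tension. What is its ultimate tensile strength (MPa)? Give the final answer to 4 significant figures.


A0 = pi*(d/2)^2 = pi*(23/2)^2 = 415.476 mm^2
UTS = F_max / A0 = 454*1000 / 415.476
UTS = 1093 MPa


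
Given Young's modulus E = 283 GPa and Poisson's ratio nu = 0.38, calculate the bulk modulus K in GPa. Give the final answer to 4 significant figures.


K = E / (3*(1-2*nu))
K = 283 / (3*(1-2*0.38))
K = 393.1 GPa


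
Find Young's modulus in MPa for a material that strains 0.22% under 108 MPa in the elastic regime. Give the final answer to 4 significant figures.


E = sigma / epsilon
epsilon = 0.22% = 2.2e-03
E = 108 / 2.2e-03
E = 49090 MPa


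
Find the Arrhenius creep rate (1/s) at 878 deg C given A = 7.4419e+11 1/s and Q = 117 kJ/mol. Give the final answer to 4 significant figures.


rate = A * exp(-Q / (R*T))
T = 878 + 273.15 = 1151.15 K
rate = 7.4419e+11 * exp(-117e3 / (8.314 * 1151.15))
rate = 3.652e+06 1/s


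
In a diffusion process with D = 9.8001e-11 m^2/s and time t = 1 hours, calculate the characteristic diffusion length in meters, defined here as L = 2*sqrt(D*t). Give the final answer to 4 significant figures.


t = 1 hr = 3600 s
Diffusion length = 2*sqrt(D*t)
= 2*sqrt(9.8001e-11 * 3600)
= 1.188e-03 m


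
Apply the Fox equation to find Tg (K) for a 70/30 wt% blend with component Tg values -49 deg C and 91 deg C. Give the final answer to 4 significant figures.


1/Tg = w1/Tg1 + w2/Tg2 (in Kelvin)
Tg1 = 224.15 K, Tg2 = 364.15 K
1/Tg = 0.7/224.15 + 0.3/364.15
Tg = 253.4 K


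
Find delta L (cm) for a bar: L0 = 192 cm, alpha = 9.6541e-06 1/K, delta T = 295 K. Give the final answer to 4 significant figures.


dL = L0 * alpha * dT
dL = 192 * 9.6541e-06 * 295
dL = 0.5468 cm


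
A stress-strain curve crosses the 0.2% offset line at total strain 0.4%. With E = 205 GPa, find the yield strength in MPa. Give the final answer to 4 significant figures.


Offset strain = 0.002
Elastic strain at yield = total_strain - offset = 4e-03 - 0.002 = 2e-03
sigma_y = E * elastic_strain = 205000 * 2e-03
sigma_y = 410 MPa


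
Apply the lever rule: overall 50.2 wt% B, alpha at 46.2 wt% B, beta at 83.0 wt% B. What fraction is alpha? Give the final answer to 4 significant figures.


f_alpha = (C_beta - C0) / (C_beta - C_alpha)
f_alpha = (83.0 - 50.2) / (83.0 - 46.2)
f_alpha = 0.8913


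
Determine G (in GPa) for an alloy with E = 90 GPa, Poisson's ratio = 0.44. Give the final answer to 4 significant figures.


G = E / (2*(1+nu))
G = 90 / (2*(1+0.44))
G = 31.25 GPa


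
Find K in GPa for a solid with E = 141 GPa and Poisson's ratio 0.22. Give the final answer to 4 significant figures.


K = E / (3*(1-2*nu))
K = 141 / (3*(1-2*0.22))
K = 83.93 GPa


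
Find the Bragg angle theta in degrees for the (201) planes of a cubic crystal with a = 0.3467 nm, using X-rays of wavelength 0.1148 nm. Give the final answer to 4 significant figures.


d = a / sqrt(h^2+k^2+l^2)
d = 0.3467 / sqrt(5) = 0.155049 nm
lambda = 2*d*sin(theta)  =>  sin(theta) = lambda / (2*d)
sin(theta) = 0.1148 / (2 * 0.155049) = 0.370206
theta = 21.73 deg


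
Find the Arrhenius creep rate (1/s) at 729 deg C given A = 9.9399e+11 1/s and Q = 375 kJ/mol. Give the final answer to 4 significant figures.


rate = A * exp(-Q / (R*T))
T = 729 + 273.15 = 1002.15 K
rate = 9.9399e+11 * exp(-375e3 / (8.314 * 1002.15))
rate = 2.823e-08 1/s


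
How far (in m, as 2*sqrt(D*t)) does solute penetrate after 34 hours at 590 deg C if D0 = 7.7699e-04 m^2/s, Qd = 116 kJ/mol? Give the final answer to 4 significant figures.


Step 1: D = D0 * exp(-Qd/(R*T))
T = 863.15 K
D = 7.7699e-04 * exp(-116e3 / (8.314 * 863.15)) = 7.41774e-11 m^2/s
Step 2: L = 2*sqrt(D*t)
t = 34 h = 122400 s
L = 2*sqrt(7.41774e-11 * 122400) = 6.026e-03 m


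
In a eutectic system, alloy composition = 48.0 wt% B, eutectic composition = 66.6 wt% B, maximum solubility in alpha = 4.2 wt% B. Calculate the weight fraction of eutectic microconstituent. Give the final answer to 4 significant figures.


f_primary = (C_e - C0) / (C_e - C_alpha_max)
f_primary = (66.6 - 48.0) / (66.6 - 4.2)
f_primary = 0.298077
f_eutectic = 1 - 0.298077 = 0.7019


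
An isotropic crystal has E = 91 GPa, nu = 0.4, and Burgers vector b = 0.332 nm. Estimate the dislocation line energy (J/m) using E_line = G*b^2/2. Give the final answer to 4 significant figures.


Step 1: G = E / (2*(1+nu))
G = 91 / (2*(1+0.4)) = 32.5 GPa = 3.25e+10 Pa
Step 2: E_line = G*b^2/2
b = 0.332 nm = 3.32e-10 m
E_line = 0.5 * 3.25e+10 * (3.32e-10)^2 = 1.791e-09 J/m


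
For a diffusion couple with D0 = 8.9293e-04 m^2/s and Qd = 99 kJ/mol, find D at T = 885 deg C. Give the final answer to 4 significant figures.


D = D0 * exp(-Qd / (R*T))
T = 1158.15 K
D = 8.9293e-04 * exp(-99e3 / (8.314 * 1158.15))
D = 3.059e-08 m^2/s


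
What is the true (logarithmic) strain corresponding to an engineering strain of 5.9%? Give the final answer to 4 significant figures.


epsilon_true = ln(1 + epsilon_eng)
epsilon_true = ln(1 + 0.059)
epsilon_true = 0.05733


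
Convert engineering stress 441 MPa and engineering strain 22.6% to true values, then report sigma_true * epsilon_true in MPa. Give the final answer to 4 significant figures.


sigma_true = sigma_eng * (1 + epsilon_eng)
sigma_true = 441 * (1 + 0.226) = 540.666 MPa
epsilon_true = ln(1 + epsilon_eng)
epsilon_true = ln(1 + 0.226) = 0.203757
sigma_true * epsilon_true = 540.666 * 0.203757 = 110.2 MPa


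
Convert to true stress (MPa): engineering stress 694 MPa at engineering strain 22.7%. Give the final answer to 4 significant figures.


sigma_true = sigma_eng * (1 + epsilon_eng)
sigma_true = 694 * (1 + 0.227)
sigma_true = 851.5 MPa


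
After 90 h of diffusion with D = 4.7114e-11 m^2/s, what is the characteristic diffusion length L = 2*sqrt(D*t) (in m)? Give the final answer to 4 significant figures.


t = 90 hr = 324000 s
Diffusion length = 2*sqrt(D*t)
= 2*sqrt(4.7114e-11 * 324000)
= 7.814e-03 m


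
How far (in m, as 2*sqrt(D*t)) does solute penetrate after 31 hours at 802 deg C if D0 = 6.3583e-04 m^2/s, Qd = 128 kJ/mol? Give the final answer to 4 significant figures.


Step 1: D = D0 * exp(-Qd/(R*T))
T = 1075.15 K
D = 6.3583e-04 * exp(-128e3 / (8.314 * 1075.15)) = 3.84076e-10 m^2/s
Step 2: L = 2*sqrt(D*t)
t = 31 h = 111600 s
L = 2*sqrt(3.84076e-10 * 111600) = 0.01309 m


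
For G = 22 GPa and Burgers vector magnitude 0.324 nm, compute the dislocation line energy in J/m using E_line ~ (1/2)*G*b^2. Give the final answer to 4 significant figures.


E = G*b^2/2
b = 0.324 nm = 3.24e-10 m
G = 22 GPa = 2.2e+10 Pa
E = 0.5 * 2.2e+10 * (3.24e-10)^2
E = 1.155e-09 J/m
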